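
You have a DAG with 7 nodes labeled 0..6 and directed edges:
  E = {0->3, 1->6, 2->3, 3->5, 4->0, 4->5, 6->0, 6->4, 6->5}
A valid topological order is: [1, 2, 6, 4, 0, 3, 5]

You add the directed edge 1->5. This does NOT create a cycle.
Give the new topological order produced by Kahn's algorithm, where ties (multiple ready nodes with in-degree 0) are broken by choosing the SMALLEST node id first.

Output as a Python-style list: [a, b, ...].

Old toposort: [1, 2, 6, 4, 0, 3, 5]
Added edge: 1->5
Position of 1 (0) < position of 5 (6). Old order still valid.
Run Kahn's algorithm (break ties by smallest node id):
  initial in-degrees: [2, 0, 0, 2, 1, 4, 1]
  ready (indeg=0): [1, 2]
  pop 1: indeg[5]->3; indeg[6]->0 | ready=[2, 6] | order so far=[1]
  pop 2: indeg[3]->1 | ready=[6] | order so far=[1, 2]
  pop 6: indeg[0]->1; indeg[4]->0; indeg[5]->2 | ready=[4] | order so far=[1, 2, 6]
  pop 4: indeg[0]->0; indeg[5]->1 | ready=[0] | order so far=[1, 2, 6, 4]
  pop 0: indeg[3]->0 | ready=[3] | order so far=[1, 2, 6, 4, 0]
  pop 3: indeg[5]->0 | ready=[5] | order so far=[1, 2, 6, 4, 0, 3]
  pop 5: no out-edges | ready=[] | order so far=[1, 2, 6, 4, 0, 3, 5]
  Result: [1, 2, 6, 4, 0, 3, 5]

Answer: [1, 2, 6, 4, 0, 3, 5]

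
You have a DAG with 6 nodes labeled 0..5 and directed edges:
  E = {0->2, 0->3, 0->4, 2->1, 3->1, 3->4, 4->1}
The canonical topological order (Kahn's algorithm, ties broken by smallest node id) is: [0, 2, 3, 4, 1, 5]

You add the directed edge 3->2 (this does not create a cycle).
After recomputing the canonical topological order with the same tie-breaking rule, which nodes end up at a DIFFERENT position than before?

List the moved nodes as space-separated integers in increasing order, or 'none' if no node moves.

Old toposort: [0, 2, 3, 4, 1, 5]
Added edge 3->2
Recompute Kahn (smallest-id tiebreak):
  initial in-degrees: [0, 3, 2, 1, 2, 0]
  ready (indeg=0): [0, 5]
  pop 0: indeg[2]->1; indeg[3]->0; indeg[4]->1 | ready=[3, 5] | order so far=[0]
  pop 3: indeg[1]->2; indeg[2]->0; indeg[4]->0 | ready=[2, 4, 5] | order so far=[0, 3]
  pop 2: indeg[1]->1 | ready=[4, 5] | order so far=[0, 3, 2]
  pop 4: indeg[1]->0 | ready=[1, 5] | order so far=[0, 3, 2, 4]
  pop 1: no out-edges | ready=[5] | order so far=[0, 3, 2, 4, 1]
  pop 5: no out-edges | ready=[] | order so far=[0, 3, 2, 4, 1, 5]
New canonical toposort: [0, 3, 2, 4, 1, 5]
Compare positions:
  Node 0: index 0 -> 0 (same)
  Node 1: index 4 -> 4 (same)
  Node 2: index 1 -> 2 (moved)
  Node 3: index 2 -> 1 (moved)
  Node 4: index 3 -> 3 (same)
  Node 5: index 5 -> 5 (same)
Nodes that changed position: 2 3

Answer: 2 3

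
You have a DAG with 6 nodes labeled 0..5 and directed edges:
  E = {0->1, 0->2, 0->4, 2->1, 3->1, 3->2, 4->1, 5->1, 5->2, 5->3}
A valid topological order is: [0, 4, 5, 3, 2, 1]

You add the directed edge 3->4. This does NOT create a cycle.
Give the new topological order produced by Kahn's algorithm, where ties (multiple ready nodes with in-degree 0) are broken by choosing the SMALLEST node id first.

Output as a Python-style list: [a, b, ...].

Answer: [0, 5, 3, 2, 4, 1]

Derivation:
Old toposort: [0, 4, 5, 3, 2, 1]
Added edge: 3->4
Position of 3 (3) > position of 4 (1). Must reorder: 3 must now come before 4.
Run Kahn's algorithm (break ties by smallest node id):
  initial in-degrees: [0, 5, 3, 1, 2, 0]
  ready (indeg=0): [0, 5]
  pop 0: indeg[1]->4; indeg[2]->2; indeg[4]->1 | ready=[5] | order so far=[0]
  pop 5: indeg[1]->3; indeg[2]->1; indeg[3]->0 | ready=[3] | order so far=[0, 5]
  pop 3: indeg[1]->2; indeg[2]->0; indeg[4]->0 | ready=[2, 4] | order so far=[0, 5, 3]
  pop 2: indeg[1]->1 | ready=[4] | order so far=[0, 5, 3, 2]
  pop 4: indeg[1]->0 | ready=[1] | order so far=[0, 5, 3, 2, 4]
  pop 1: no out-edges | ready=[] | order so far=[0, 5, 3, 2, 4, 1]
  Result: [0, 5, 3, 2, 4, 1]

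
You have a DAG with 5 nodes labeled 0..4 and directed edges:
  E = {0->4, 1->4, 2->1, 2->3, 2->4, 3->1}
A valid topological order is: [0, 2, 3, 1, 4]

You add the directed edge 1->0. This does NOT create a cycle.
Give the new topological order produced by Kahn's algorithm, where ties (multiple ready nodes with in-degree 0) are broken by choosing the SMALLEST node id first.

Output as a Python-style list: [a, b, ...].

Old toposort: [0, 2, 3, 1, 4]
Added edge: 1->0
Position of 1 (3) > position of 0 (0). Must reorder: 1 must now come before 0.
Run Kahn's algorithm (break ties by smallest node id):
  initial in-degrees: [1, 2, 0, 1, 3]
  ready (indeg=0): [2]
  pop 2: indeg[1]->1; indeg[3]->0; indeg[4]->2 | ready=[3] | order so far=[2]
  pop 3: indeg[1]->0 | ready=[1] | order so far=[2, 3]
  pop 1: indeg[0]->0; indeg[4]->1 | ready=[0] | order so far=[2, 3, 1]
  pop 0: indeg[4]->0 | ready=[4] | order so far=[2, 3, 1, 0]
  pop 4: no out-edges | ready=[] | order so far=[2, 3, 1, 0, 4]
  Result: [2, 3, 1, 0, 4]

Answer: [2, 3, 1, 0, 4]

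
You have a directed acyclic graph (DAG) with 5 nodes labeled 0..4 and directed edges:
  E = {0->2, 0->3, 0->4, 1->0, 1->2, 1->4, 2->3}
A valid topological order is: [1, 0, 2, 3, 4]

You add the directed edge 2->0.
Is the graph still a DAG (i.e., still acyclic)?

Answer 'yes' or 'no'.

Answer: no

Derivation:
Given toposort: [1, 0, 2, 3, 4]
Position of 2: index 2; position of 0: index 1
New edge 2->0: backward (u after v in old order)
Backward edge: old toposort is now invalid. Check if this creates a cycle.
Does 0 already reach 2? Reachable from 0: [0, 2, 3, 4]. YES -> cycle!
Still a DAG? no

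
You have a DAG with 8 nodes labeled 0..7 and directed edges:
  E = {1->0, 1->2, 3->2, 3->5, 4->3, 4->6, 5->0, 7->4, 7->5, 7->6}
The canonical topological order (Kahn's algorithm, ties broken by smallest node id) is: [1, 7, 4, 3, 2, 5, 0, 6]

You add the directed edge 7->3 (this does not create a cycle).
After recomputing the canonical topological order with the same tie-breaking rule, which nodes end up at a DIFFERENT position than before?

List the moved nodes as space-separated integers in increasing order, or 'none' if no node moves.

Answer: none

Derivation:
Old toposort: [1, 7, 4, 3, 2, 5, 0, 6]
Added edge 7->3
Recompute Kahn (smallest-id tiebreak):
  initial in-degrees: [2, 0, 2, 2, 1, 2, 2, 0]
  ready (indeg=0): [1, 7]
  pop 1: indeg[0]->1; indeg[2]->1 | ready=[7] | order so far=[1]
  pop 7: indeg[3]->1; indeg[4]->0; indeg[5]->1; indeg[6]->1 | ready=[4] | order so far=[1, 7]
  pop 4: indeg[3]->0; indeg[6]->0 | ready=[3, 6] | order so far=[1, 7, 4]
  pop 3: indeg[2]->0; indeg[5]->0 | ready=[2, 5, 6] | order so far=[1, 7, 4, 3]
  pop 2: no out-edges | ready=[5, 6] | order so far=[1, 7, 4, 3, 2]
  pop 5: indeg[0]->0 | ready=[0, 6] | order so far=[1, 7, 4, 3, 2, 5]
  pop 0: no out-edges | ready=[6] | order so far=[1, 7, 4, 3, 2, 5, 0]
  pop 6: no out-edges | ready=[] | order so far=[1, 7, 4, 3, 2, 5, 0, 6]
New canonical toposort: [1, 7, 4, 3, 2, 5, 0, 6]
Compare positions:
  Node 0: index 6 -> 6 (same)
  Node 1: index 0 -> 0 (same)
  Node 2: index 4 -> 4 (same)
  Node 3: index 3 -> 3 (same)
  Node 4: index 2 -> 2 (same)
  Node 5: index 5 -> 5 (same)
  Node 6: index 7 -> 7 (same)
  Node 7: index 1 -> 1 (same)
Nodes that changed position: none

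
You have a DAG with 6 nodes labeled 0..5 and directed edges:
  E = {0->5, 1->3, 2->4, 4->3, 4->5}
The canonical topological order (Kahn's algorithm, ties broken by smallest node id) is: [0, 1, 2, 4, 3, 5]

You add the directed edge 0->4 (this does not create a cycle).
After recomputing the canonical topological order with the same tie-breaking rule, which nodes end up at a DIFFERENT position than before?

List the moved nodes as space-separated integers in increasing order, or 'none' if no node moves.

Answer: none

Derivation:
Old toposort: [0, 1, 2, 4, 3, 5]
Added edge 0->4
Recompute Kahn (smallest-id tiebreak):
  initial in-degrees: [0, 0, 0, 2, 2, 2]
  ready (indeg=0): [0, 1, 2]
  pop 0: indeg[4]->1; indeg[5]->1 | ready=[1, 2] | order so far=[0]
  pop 1: indeg[3]->1 | ready=[2] | order so far=[0, 1]
  pop 2: indeg[4]->0 | ready=[4] | order so far=[0, 1, 2]
  pop 4: indeg[3]->0; indeg[5]->0 | ready=[3, 5] | order so far=[0, 1, 2, 4]
  pop 3: no out-edges | ready=[5] | order so far=[0, 1, 2, 4, 3]
  pop 5: no out-edges | ready=[] | order so far=[0, 1, 2, 4, 3, 5]
New canonical toposort: [0, 1, 2, 4, 3, 5]
Compare positions:
  Node 0: index 0 -> 0 (same)
  Node 1: index 1 -> 1 (same)
  Node 2: index 2 -> 2 (same)
  Node 3: index 4 -> 4 (same)
  Node 4: index 3 -> 3 (same)
  Node 5: index 5 -> 5 (same)
Nodes that changed position: none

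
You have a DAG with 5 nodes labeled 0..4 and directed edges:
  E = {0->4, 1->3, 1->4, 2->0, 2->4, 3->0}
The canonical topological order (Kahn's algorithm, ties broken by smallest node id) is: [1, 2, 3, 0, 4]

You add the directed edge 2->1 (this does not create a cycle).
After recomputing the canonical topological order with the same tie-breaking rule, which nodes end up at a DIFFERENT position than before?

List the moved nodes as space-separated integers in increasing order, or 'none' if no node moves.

Answer: 1 2

Derivation:
Old toposort: [1, 2, 3, 0, 4]
Added edge 2->1
Recompute Kahn (smallest-id tiebreak):
  initial in-degrees: [2, 1, 0, 1, 3]
  ready (indeg=0): [2]
  pop 2: indeg[0]->1; indeg[1]->0; indeg[4]->2 | ready=[1] | order so far=[2]
  pop 1: indeg[3]->0; indeg[4]->1 | ready=[3] | order so far=[2, 1]
  pop 3: indeg[0]->0 | ready=[0] | order so far=[2, 1, 3]
  pop 0: indeg[4]->0 | ready=[4] | order so far=[2, 1, 3, 0]
  pop 4: no out-edges | ready=[] | order so far=[2, 1, 3, 0, 4]
New canonical toposort: [2, 1, 3, 0, 4]
Compare positions:
  Node 0: index 3 -> 3 (same)
  Node 1: index 0 -> 1 (moved)
  Node 2: index 1 -> 0 (moved)
  Node 3: index 2 -> 2 (same)
  Node 4: index 4 -> 4 (same)
Nodes that changed position: 1 2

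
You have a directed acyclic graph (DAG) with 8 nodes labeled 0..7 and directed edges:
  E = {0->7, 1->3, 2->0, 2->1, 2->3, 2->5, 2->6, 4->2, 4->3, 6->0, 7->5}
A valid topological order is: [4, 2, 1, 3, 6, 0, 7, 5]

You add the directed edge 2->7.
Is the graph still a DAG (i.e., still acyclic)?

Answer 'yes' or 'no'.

Given toposort: [4, 2, 1, 3, 6, 0, 7, 5]
Position of 2: index 1; position of 7: index 6
New edge 2->7: forward
Forward edge: respects the existing order. Still a DAG, same toposort still valid.
Still a DAG? yes

Answer: yes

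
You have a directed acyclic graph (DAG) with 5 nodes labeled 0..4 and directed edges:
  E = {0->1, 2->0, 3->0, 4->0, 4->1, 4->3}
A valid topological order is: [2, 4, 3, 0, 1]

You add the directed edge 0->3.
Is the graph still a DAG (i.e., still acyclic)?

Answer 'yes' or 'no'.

Answer: no

Derivation:
Given toposort: [2, 4, 3, 0, 1]
Position of 0: index 3; position of 3: index 2
New edge 0->3: backward (u after v in old order)
Backward edge: old toposort is now invalid. Check if this creates a cycle.
Does 3 already reach 0? Reachable from 3: [0, 1, 3]. YES -> cycle!
Still a DAG? no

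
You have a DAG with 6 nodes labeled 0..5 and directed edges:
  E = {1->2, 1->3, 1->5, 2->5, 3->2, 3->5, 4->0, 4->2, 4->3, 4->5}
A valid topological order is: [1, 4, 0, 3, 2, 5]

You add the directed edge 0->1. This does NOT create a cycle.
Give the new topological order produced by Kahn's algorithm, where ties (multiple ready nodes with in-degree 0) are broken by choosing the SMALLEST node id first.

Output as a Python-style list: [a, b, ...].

Answer: [4, 0, 1, 3, 2, 5]

Derivation:
Old toposort: [1, 4, 0, 3, 2, 5]
Added edge: 0->1
Position of 0 (2) > position of 1 (0). Must reorder: 0 must now come before 1.
Run Kahn's algorithm (break ties by smallest node id):
  initial in-degrees: [1, 1, 3, 2, 0, 4]
  ready (indeg=0): [4]
  pop 4: indeg[0]->0; indeg[2]->2; indeg[3]->1; indeg[5]->3 | ready=[0] | order so far=[4]
  pop 0: indeg[1]->0 | ready=[1] | order so far=[4, 0]
  pop 1: indeg[2]->1; indeg[3]->0; indeg[5]->2 | ready=[3] | order so far=[4, 0, 1]
  pop 3: indeg[2]->0; indeg[5]->1 | ready=[2] | order so far=[4, 0, 1, 3]
  pop 2: indeg[5]->0 | ready=[5] | order so far=[4, 0, 1, 3, 2]
  pop 5: no out-edges | ready=[] | order so far=[4, 0, 1, 3, 2, 5]
  Result: [4, 0, 1, 3, 2, 5]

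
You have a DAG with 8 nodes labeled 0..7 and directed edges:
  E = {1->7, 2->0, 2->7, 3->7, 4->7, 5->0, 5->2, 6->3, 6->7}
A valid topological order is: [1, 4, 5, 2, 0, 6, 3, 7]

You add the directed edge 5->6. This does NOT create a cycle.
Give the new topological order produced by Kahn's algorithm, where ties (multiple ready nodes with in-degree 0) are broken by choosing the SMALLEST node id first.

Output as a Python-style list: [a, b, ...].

Old toposort: [1, 4, 5, 2, 0, 6, 3, 7]
Added edge: 5->6
Position of 5 (2) < position of 6 (5). Old order still valid.
Run Kahn's algorithm (break ties by smallest node id):
  initial in-degrees: [2, 0, 1, 1, 0, 0, 1, 5]
  ready (indeg=0): [1, 4, 5]
  pop 1: indeg[7]->4 | ready=[4, 5] | order so far=[1]
  pop 4: indeg[7]->3 | ready=[5] | order so far=[1, 4]
  pop 5: indeg[0]->1; indeg[2]->0; indeg[6]->0 | ready=[2, 6] | order so far=[1, 4, 5]
  pop 2: indeg[0]->0; indeg[7]->2 | ready=[0, 6] | order so far=[1, 4, 5, 2]
  pop 0: no out-edges | ready=[6] | order so far=[1, 4, 5, 2, 0]
  pop 6: indeg[3]->0; indeg[7]->1 | ready=[3] | order so far=[1, 4, 5, 2, 0, 6]
  pop 3: indeg[7]->0 | ready=[7] | order so far=[1, 4, 5, 2, 0, 6, 3]
  pop 7: no out-edges | ready=[] | order so far=[1, 4, 5, 2, 0, 6, 3, 7]
  Result: [1, 4, 5, 2, 0, 6, 3, 7]

Answer: [1, 4, 5, 2, 0, 6, 3, 7]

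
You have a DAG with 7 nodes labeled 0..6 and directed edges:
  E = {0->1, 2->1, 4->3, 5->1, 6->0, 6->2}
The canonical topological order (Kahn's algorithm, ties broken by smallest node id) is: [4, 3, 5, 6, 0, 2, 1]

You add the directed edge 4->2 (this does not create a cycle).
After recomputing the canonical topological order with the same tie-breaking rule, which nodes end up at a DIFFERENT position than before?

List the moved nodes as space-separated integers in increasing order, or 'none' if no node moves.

Old toposort: [4, 3, 5, 6, 0, 2, 1]
Added edge 4->2
Recompute Kahn (smallest-id tiebreak):
  initial in-degrees: [1, 3, 2, 1, 0, 0, 0]
  ready (indeg=0): [4, 5, 6]
  pop 4: indeg[2]->1; indeg[3]->0 | ready=[3, 5, 6] | order so far=[4]
  pop 3: no out-edges | ready=[5, 6] | order so far=[4, 3]
  pop 5: indeg[1]->2 | ready=[6] | order so far=[4, 3, 5]
  pop 6: indeg[0]->0; indeg[2]->0 | ready=[0, 2] | order so far=[4, 3, 5, 6]
  pop 0: indeg[1]->1 | ready=[2] | order so far=[4, 3, 5, 6, 0]
  pop 2: indeg[1]->0 | ready=[1] | order so far=[4, 3, 5, 6, 0, 2]
  pop 1: no out-edges | ready=[] | order so far=[4, 3, 5, 6, 0, 2, 1]
New canonical toposort: [4, 3, 5, 6, 0, 2, 1]
Compare positions:
  Node 0: index 4 -> 4 (same)
  Node 1: index 6 -> 6 (same)
  Node 2: index 5 -> 5 (same)
  Node 3: index 1 -> 1 (same)
  Node 4: index 0 -> 0 (same)
  Node 5: index 2 -> 2 (same)
  Node 6: index 3 -> 3 (same)
Nodes that changed position: none

Answer: none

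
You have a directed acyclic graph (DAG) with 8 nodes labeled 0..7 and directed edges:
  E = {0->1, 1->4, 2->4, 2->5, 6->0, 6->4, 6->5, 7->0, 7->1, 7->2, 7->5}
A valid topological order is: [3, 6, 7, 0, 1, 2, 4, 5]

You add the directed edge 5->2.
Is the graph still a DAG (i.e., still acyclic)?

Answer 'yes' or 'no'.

Given toposort: [3, 6, 7, 0, 1, 2, 4, 5]
Position of 5: index 7; position of 2: index 5
New edge 5->2: backward (u after v in old order)
Backward edge: old toposort is now invalid. Check if this creates a cycle.
Does 2 already reach 5? Reachable from 2: [2, 4, 5]. YES -> cycle!
Still a DAG? no

Answer: no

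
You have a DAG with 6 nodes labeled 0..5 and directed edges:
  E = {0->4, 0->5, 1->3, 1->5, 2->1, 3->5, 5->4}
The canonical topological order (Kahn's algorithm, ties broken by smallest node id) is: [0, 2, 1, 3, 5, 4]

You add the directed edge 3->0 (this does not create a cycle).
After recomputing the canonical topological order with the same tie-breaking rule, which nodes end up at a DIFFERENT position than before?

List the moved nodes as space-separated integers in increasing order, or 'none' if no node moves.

Answer: 0 1 2 3

Derivation:
Old toposort: [0, 2, 1, 3, 5, 4]
Added edge 3->0
Recompute Kahn (smallest-id tiebreak):
  initial in-degrees: [1, 1, 0, 1, 2, 3]
  ready (indeg=0): [2]
  pop 2: indeg[1]->0 | ready=[1] | order so far=[2]
  pop 1: indeg[3]->0; indeg[5]->2 | ready=[3] | order so far=[2, 1]
  pop 3: indeg[0]->0; indeg[5]->1 | ready=[0] | order so far=[2, 1, 3]
  pop 0: indeg[4]->1; indeg[5]->0 | ready=[5] | order so far=[2, 1, 3, 0]
  pop 5: indeg[4]->0 | ready=[4] | order so far=[2, 1, 3, 0, 5]
  pop 4: no out-edges | ready=[] | order so far=[2, 1, 3, 0, 5, 4]
New canonical toposort: [2, 1, 3, 0, 5, 4]
Compare positions:
  Node 0: index 0 -> 3 (moved)
  Node 1: index 2 -> 1 (moved)
  Node 2: index 1 -> 0 (moved)
  Node 3: index 3 -> 2 (moved)
  Node 4: index 5 -> 5 (same)
  Node 5: index 4 -> 4 (same)
Nodes that changed position: 0 1 2 3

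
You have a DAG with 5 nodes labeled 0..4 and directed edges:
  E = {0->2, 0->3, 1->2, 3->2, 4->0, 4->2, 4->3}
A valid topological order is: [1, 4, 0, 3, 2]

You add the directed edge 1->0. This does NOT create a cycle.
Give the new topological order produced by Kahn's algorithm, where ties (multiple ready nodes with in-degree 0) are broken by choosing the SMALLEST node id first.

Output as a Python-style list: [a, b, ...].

Answer: [1, 4, 0, 3, 2]

Derivation:
Old toposort: [1, 4, 0, 3, 2]
Added edge: 1->0
Position of 1 (0) < position of 0 (2). Old order still valid.
Run Kahn's algorithm (break ties by smallest node id):
  initial in-degrees: [2, 0, 4, 2, 0]
  ready (indeg=0): [1, 4]
  pop 1: indeg[0]->1; indeg[2]->3 | ready=[4] | order so far=[1]
  pop 4: indeg[0]->0; indeg[2]->2; indeg[3]->1 | ready=[0] | order so far=[1, 4]
  pop 0: indeg[2]->1; indeg[3]->0 | ready=[3] | order so far=[1, 4, 0]
  pop 3: indeg[2]->0 | ready=[2] | order so far=[1, 4, 0, 3]
  pop 2: no out-edges | ready=[] | order so far=[1, 4, 0, 3, 2]
  Result: [1, 4, 0, 3, 2]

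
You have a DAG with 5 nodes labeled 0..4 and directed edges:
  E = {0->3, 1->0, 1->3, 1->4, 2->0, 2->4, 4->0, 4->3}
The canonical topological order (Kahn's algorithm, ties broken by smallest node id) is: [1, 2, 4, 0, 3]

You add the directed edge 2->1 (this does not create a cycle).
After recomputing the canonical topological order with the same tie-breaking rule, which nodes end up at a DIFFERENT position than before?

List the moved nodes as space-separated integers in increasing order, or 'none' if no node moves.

Answer: 1 2

Derivation:
Old toposort: [1, 2, 4, 0, 3]
Added edge 2->1
Recompute Kahn (smallest-id tiebreak):
  initial in-degrees: [3, 1, 0, 3, 2]
  ready (indeg=0): [2]
  pop 2: indeg[0]->2; indeg[1]->0; indeg[4]->1 | ready=[1] | order so far=[2]
  pop 1: indeg[0]->1; indeg[3]->2; indeg[4]->0 | ready=[4] | order so far=[2, 1]
  pop 4: indeg[0]->0; indeg[3]->1 | ready=[0] | order so far=[2, 1, 4]
  pop 0: indeg[3]->0 | ready=[3] | order so far=[2, 1, 4, 0]
  pop 3: no out-edges | ready=[] | order so far=[2, 1, 4, 0, 3]
New canonical toposort: [2, 1, 4, 0, 3]
Compare positions:
  Node 0: index 3 -> 3 (same)
  Node 1: index 0 -> 1 (moved)
  Node 2: index 1 -> 0 (moved)
  Node 3: index 4 -> 4 (same)
  Node 4: index 2 -> 2 (same)
Nodes that changed position: 1 2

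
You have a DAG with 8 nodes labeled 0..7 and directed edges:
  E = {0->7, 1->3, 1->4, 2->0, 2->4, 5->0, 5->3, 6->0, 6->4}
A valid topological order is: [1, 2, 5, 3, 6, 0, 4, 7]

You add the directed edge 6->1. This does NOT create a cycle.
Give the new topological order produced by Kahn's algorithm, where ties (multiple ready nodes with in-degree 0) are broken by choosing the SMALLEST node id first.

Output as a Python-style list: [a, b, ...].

Answer: [2, 5, 6, 0, 1, 3, 4, 7]

Derivation:
Old toposort: [1, 2, 5, 3, 6, 0, 4, 7]
Added edge: 6->1
Position of 6 (4) > position of 1 (0). Must reorder: 6 must now come before 1.
Run Kahn's algorithm (break ties by smallest node id):
  initial in-degrees: [3, 1, 0, 2, 3, 0, 0, 1]
  ready (indeg=0): [2, 5, 6]
  pop 2: indeg[0]->2; indeg[4]->2 | ready=[5, 6] | order so far=[2]
  pop 5: indeg[0]->1; indeg[3]->1 | ready=[6] | order so far=[2, 5]
  pop 6: indeg[0]->0; indeg[1]->0; indeg[4]->1 | ready=[0, 1] | order so far=[2, 5, 6]
  pop 0: indeg[7]->0 | ready=[1, 7] | order so far=[2, 5, 6, 0]
  pop 1: indeg[3]->0; indeg[4]->0 | ready=[3, 4, 7] | order so far=[2, 5, 6, 0, 1]
  pop 3: no out-edges | ready=[4, 7] | order so far=[2, 5, 6, 0, 1, 3]
  pop 4: no out-edges | ready=[7] | order so far=[2, 5, 6, 0, 1, 3, 4]
  pop 7: no out-edges | ready=[] | order so far=[2, 5, 6, 0, 1, 3, 4, 7]
  Result: [2, 5, 6, 0, 1, 3, 4, 7]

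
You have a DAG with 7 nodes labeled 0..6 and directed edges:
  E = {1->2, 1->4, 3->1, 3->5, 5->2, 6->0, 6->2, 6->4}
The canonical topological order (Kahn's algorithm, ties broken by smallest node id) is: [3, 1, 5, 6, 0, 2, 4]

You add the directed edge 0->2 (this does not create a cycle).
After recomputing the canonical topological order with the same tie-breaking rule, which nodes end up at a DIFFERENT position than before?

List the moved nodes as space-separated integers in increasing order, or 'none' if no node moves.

Old toposort: [3, 1, 5, 6, 0, 2, 4]
Added edge 0->2
Recompute Kahn (smallest-id tiebreak):
  initial in-degrees: [1, 1, 4, 0, 2, 1, 0]
  ready (indeg=0): [3, 6]
  pop 3: indeg[1]->0; indeg[5]->0 | ready=[1, 5, 6] | order so far=[3]
  pop 1: indeg[2]->3; indeg[4]->1 | ready=[5, 6] | order so far=[3, 1]
  pop 5: indeg[2]->2 | ready=[6] | order so far=[3, 1, 5]
  pop 6: indeg[0]->0; indeg[2]->1; indeg[4]->0 | ready=[0, 4] | order so far=[3, 1, 5, 6]
  pop 0: indeg[2]->0 | ready=[2, 4] | order so far=[3, 1, 5, 6, 0]
  pop 2: no out-edges | ready=[4] | order so far=[3, 1, 5, 6, 0, 2]
  pop 4: no out-edges | ready=[] | order so far=[3, 1, 5, 6, 0, 2, 4]
New canonical toposort: [3, 1, 5, 6, 0, 2, 4]
Compare positions:
  Node 0: index 4 -> 4 (same)
  Node 1: index 1 -> 1 (same)
  Node 2: index 5 -> 5 (same)
  Node 3: index 0 -> 0 (same)
  Node 4: index 6 -> 6 (same)
  Node 5: index 2 -> 2 (same)
  Node 6: index 3 -> 3 (same)
Nodes that changed position: none

Answer: none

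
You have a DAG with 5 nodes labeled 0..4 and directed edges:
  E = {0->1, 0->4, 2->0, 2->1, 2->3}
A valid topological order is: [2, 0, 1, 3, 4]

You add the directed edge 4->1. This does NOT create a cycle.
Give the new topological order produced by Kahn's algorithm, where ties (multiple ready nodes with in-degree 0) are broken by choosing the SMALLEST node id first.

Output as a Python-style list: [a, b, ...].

Answer: [2, 0, 3, 4, 1]

Derivation:
Old toposort: [2, 0, 1, 3, 4]
Added edge: 4->1
Position of 4 (4) > position of 1 (2). Must reorder: 4 must now come before 1.
Run Kahn's algorithm (break ties by smallest node id):
  initial in-degrees: [1, 3, 0, 1, 1]
  ready (indeg=0): [2]
  pop 2: indeg[0]->0; indeg[1]->2; indeg[3]->0 | ready=[0, 3] | order so far=[2]
  pop 0: indeg[1]->1; indeg[4]->0 | ready=[3, 4] | order so far=[2, 0]
  pop 3: no out-edges | ready=[4] | order so far=[2, 0, 3]
  pop 4: indeg[1]->0 | ready=[1] | order so far=[2, 0, 3, 4]
  pop 1: no out-edges | ready=[] | order so far=[2, 0, 3, 4, 1]
  Result: [2, 0, 3, 4, 1]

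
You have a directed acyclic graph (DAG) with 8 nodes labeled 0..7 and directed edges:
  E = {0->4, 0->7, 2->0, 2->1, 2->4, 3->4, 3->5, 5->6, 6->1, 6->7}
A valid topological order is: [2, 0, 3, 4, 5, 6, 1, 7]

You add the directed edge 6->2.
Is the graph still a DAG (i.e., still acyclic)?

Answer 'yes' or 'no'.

Given toposort: [2, 0, 3, 4, 5, 6, 1, 7]
Position of 6: index 5; position of 2: index 0
New edge 6->2: backward (u after v in old order)
Backward edge: old toposort is now invalid. Check if this creates a cycle.
Does 2 already reach 6? Reachable from 2: [0, 1, 2, 4, 7]. NO -> still a DAG (reorder needed).
Still a DAG? yes

Answer: yes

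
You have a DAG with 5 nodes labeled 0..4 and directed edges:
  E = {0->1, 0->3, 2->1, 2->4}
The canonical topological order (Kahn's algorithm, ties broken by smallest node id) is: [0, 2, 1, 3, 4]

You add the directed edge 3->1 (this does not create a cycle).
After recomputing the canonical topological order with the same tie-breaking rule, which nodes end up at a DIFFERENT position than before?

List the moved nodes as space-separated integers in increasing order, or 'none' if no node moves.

Old toposort: [0, 2, 1, 3, 4]
Added edge 3->1
Recompute Kahn (smallest-id tiebreak):
  initial in-degrees: [0, 3, 0, 1, 1]
  ready (indeg=0): [0, 2]
  pop 0: indeg[1]->2; indeg[3]->0 | ready=[2, 3] | order so far=[0]
  pop 2: indeg[1]->1; indeg[4]->0 | ready=[3, 4] | order so far=[0, 2]
  pop 3: indeg[1]->0 | ready=[1, 4] | order so far=[0, 2, 3]
  pop 1: no out-edges | ready=[4] | order so far=[0, 2, 3, 1]
  pop 4: no out-edges | ready=[] | order so far=[0, 2, 3, 1, 4]
New canonical toposort: [0, 2, 3, 1, 4]
Compare positions:
  Node 0: index 0 -> 0 (same)
  Node 1: index 2 -> 3 (moved)
  Node 2: index 1 -> 1 (same)
  Node 3: index 3 -> 2 (moved)
  Node 4: index 4 -> 4 (same)
Nodes that changed position: 1 3

Answer: 1 3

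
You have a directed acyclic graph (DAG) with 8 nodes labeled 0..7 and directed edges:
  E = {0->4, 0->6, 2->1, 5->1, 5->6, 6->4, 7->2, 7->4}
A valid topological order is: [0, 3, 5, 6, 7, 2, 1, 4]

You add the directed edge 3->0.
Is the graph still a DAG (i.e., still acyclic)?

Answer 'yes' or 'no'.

Given toposort: [0, 3, 5, 6, 7, 2, 1, 4]
Position of 3: index 1; position of 0: index 0
New edge 3->0: backward (u after v in old order)
Backward edge: old toposort is now invalid. Check if this creates a cycle.
Does 0 already reach 3? Reachable from 0: [0, 4, 6]. NO -> still a DAG (reorder needed).
Still a DAG? yes

Answer: yes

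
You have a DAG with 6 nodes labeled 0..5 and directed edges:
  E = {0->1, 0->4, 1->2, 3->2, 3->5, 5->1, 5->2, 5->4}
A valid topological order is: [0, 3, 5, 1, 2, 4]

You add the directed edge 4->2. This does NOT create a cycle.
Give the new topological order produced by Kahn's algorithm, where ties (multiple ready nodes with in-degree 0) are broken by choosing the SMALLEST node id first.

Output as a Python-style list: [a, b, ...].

Old toposort: [0, 3, 5, 1, 2, 4]
Added edge: 4->2
Position of 4 (5) > position of 2 (4). Must reorder: 4 must now come before 2.
Run Kahn's algorithm (break ties by smallest node id):
  initial in-degrees: [0, 2, 4, 0, 2, 1]
  ready (indeg=0): [0, 3]
  pop 0: indeg[1]->1; indeg[4]->1 | ready=[3] | order so far=[0]
  pop 3: indeg[2]->3; indeg[5]->0 | ready=[5] | order so far=[0, 3]
  pop 5: indeg[1]->0; indeg[2]->2; indeg[4]->0 | ready=[1, 4] | order so far=[0, 3, 5]
  pop 1: indeg[2]->1 | ready=[4] | order so far=[0, 3, 5, 1]
  pop 4: indeg[2]->0 | ready=[2] | order so far=[0, 3, 5, 1, 4]
  pop 2: no out-edges | ready=[] | order so far=[0, 3, 5, 1, 4, 2]
  Result: [0, 3, 5, 1, 4, 2]

Answer: [0, 3, 5, 1, 4, 2]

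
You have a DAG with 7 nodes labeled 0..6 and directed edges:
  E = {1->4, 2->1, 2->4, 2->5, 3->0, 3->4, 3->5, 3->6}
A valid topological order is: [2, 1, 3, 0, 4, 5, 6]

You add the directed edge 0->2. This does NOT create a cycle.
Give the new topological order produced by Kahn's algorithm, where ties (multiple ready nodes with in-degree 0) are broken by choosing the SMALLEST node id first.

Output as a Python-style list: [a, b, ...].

Old toposort: [2, 1, 3, 0, 4, 5, 6]
Added edge: 0->2
Position of 0 (3) > position of 2 (0). Must reorder: 0 must now come before 2.
Run Kahn's algorithm (break ties by smallest node id):
  initial in-degrees: [1, 1, 1, 0, 3, 2, 1]
  ready (indeg=0): [3]
  pop 3: indeg[0]->0; indeg[4]->2; indeg[5]->1; indeg[6]->0 | ready=[0, 6] | order so far=[3]
  pop 0: indeg[2]->0 | ready=[2, 6] | order so far=[3, 0]
  pop 2: indeg[1]->0; indeg[4]->1; indeg[5]->0 | ready=[1, 5, 6] | order so far=[3, 0, 2]
  pop 1: indeg[4]->0 | ready=[4, 5, 6] | order so far=[3, 0, 2, 1]
  pop 4: no out-edges | ready=[5, 6] | order so far=[3, 0, 2, 1, 4]
  pop 5: no out-edges | ready=[6] | order so far=[3, 0, 2, 1, 4, 5]
  pop 6: no out-edges | ready=[] | order so far=[3, 0, 2, 1, 4, 5, 6]
  Result: [3, 0, 2, 1, 4, 5, 6]

Answer: [3, 0, 2, 1, 4, 5, 6]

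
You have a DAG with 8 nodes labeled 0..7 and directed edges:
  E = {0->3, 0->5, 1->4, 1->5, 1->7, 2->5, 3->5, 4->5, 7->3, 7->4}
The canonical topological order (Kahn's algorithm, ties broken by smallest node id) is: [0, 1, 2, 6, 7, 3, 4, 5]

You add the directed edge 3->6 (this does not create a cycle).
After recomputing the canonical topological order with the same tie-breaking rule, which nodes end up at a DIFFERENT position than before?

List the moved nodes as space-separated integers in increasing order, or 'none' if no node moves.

Answer: 3 4 5 6 7

Derivation:
Old toposort: [0, 1, 2, 6, 7, 3, 4, 5]
Added edge 3->6
Recompute Kahn (smallest-id tiebreak):
  initial in-degrees: [0, 0, 0, 2, 2, 5, 1, 1]
  ready (indeg=0): [0, 1, 2]
  pop 0: indeg[3]->1; indeg[5]->4 | ready=[1, 2] | order so far=[0]
  pop 1: indeg[4]->1; indeg[5]->3; indeg[7]->0 | ready=[2, 7] | order so far=[0, 1]
  pop 2: indeg[5]->2 | ready=[7] | order so far=[0, 1, 2]
  pop 7: indeg[3]->0; indeg[4]->0 | ready=[3, 4] | order so far=[0, 1, 2, 7]
  pop 3: indeg[5]->1; indeg[6]->0 | ready=[4, 6] | order so far=[0, 1, 2, 7, 3]
  pop 4: indeg[5]->0 | ready=[5, 6] | order so far=[0, 1, 2, 7, 3, 4]
  pop 5: no out-edges | ready=[6] | order so far=[0, 1, 2, 7, 3, 4, 5]
  pop 6: no out-edges | ready=[] | order so far=[0, 1, 2, 7, 3, 4, 5, 6]
New canonical toposort: [0, 1, 2, 7, 3, 4, 5, 6]
Compare positions:
  Node 0: index 0 -> 0 (same)
  Node 1: index 1 -> 1 (same)
  Node 2: index 2 -> 2 (same)
  Node 3: index 5 -> 4 (moved)
  Node 4: index 6 -> 5 (moved)
  Node 5: index 7 -> 6 (moved)
  Node 6: index 3 -> 7 (moved)
  Node 7: index 4 -> 3 (moved)
Nodes that changed position: 3 4 5 6 7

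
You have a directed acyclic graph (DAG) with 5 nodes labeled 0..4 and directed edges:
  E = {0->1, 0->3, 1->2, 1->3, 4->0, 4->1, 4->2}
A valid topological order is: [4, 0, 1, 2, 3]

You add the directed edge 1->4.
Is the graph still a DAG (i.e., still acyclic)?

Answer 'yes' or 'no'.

Answer: no

Derivation:
Given toposort: [4, 0, 1, 2, 3]
Position of 1: index 2; position of 4: index 0
New edge 1->4: backward (u after v in old order)
Backward edge: old toposort is now invalid. Check if this creates a cycle.
Does 4 already reach 1? Reachable from 4: [0, 1, 2, 3, 4]. YES -> cycle!
Still a DAG? no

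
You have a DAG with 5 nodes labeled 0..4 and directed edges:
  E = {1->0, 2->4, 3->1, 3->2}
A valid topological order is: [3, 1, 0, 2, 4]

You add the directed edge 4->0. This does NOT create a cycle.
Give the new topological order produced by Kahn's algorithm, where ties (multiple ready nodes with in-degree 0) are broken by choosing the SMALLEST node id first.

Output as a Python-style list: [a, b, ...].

Old toposort: [3, 1, 0, 2, 4]
Added edge: 4->0
Position of 4 (4) > position of 0 (2). Must reorder: 4 must now come before 0.
Run Kahn's algorithm (break ties by smallest node id):
  initial in-degrees: [2, 1, 1, 0, 1]
  ready (indeg=0): [3]
  pop 3: indeg[1]->0; indeg[2]->0 | ready=[1, 2] | order so far=[3]
  pop 1: indeg[0]->1 | ready=[2] | order so far=[3, 1]
  pop 2: indeg[4]->0 | ready=[4] | order so far=[3, 1, 2]
  pop 4: indeg[0]->0 | ready=[0] | order so far=[3, 1, 2, 4]
  pop 0: no out-edges | ready=[] | order so far=[3, 1, 2, 4, 0]
  Result: [3, 1, 2, 4, 0]

Answer: [3, 1, 2, 4, 0]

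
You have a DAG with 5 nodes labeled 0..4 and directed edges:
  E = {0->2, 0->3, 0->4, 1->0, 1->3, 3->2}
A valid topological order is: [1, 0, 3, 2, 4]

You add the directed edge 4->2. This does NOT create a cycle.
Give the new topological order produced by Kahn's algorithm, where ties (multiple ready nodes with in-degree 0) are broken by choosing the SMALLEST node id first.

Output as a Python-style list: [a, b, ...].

Old toposort: [1, 0, 3, 2, 4]
Added edge: 4->2
Position of 4 (4) > position of 2 (3). Must reorder: 4 must now come before 2.
Run Kahn's algorithm (break ties by smallest node id):
  initial in-degrees: [1, 0, 3, 2, 1]
  ready (indeg=0): [1]
  pop 1: indeg[0]->0; indeg[3]->1 | ready=[0] | order so far=[1]
  pop 0: indeg[2]->2; indeg[3]->0; indeg[4]->0 | ready=[3, 4] | order so far=[1, 0]
  pop 3: indeg[2]->1 | ready=[4] | order so far=[1, 0, 3]
  pop 4: indeg[2]->0 | ready=[2] | order so far=[1, 0, 3, 4]
  pop 2: no out-edges | ready=[] | order so far=[1, 0, 3, 4, 2]
  Result: [1, 0, 3, 4, 2]

Answer: [1, 0, 3, 4, 2]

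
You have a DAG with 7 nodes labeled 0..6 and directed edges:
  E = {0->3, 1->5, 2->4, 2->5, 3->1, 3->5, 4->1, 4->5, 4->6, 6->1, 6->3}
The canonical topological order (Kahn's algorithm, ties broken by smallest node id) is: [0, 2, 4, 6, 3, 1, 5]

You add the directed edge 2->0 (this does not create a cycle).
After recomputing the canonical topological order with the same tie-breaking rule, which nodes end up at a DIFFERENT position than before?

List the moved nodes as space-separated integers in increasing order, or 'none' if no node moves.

Old toposort: [0, 2, 4, 6, 3, 1, 5]
Added edge 2->0
Recompute Kahn (smallest-id tiebreak):
  initial in-degrees: [1, 3, 0, 2, 1, 4, 1]
  ready (indeg=0): [2]
  pop 2: indeg[0]->0; indeg[4]->0; indeg[5]->3 | ready=[0, 4] | order so far=[2]
  pop 0: indeg[3]->1 | ready=[4] | order so far=[2, 0]
  pop 4: indeg[1]->2; indeg[5]->2; indeg[6]->0 | ready=[6] | order so far=[2, 0, 4]
  pop 6: indeg[1]->1; indeg[3]->0 | ready=[3] | order so far=[2, 0, 4, 6]
  pop 3: indeg[1]->0; indeg[5]->1 | ready=[1] | order so far=[2, 0, 4, 6, 3]
  pop 1: indeg[5]->0 | ready=[5] | order so far=[2, 0, 4, 6, 3, 1]
  pop 5: no out-edges | ready=[] | order so far=[2, 0, 4, 6, 3, 1, 5]
New canonical toposort: [2, 0, 4, 6, 3, 1, 5]
Compare positions:
  Node 0: index 0 -> 1 (moved)
  Node 1: index 5 -> 5 (same)
  Node 2: index 1 -> 0 (moved)
  Node 3: index 4 -> 4 (same)
  Node 4: index 2 -> 2 (same)
  Node 5: index 6 -> 6 (same)
  Node 6: index 3 -> 3 (same)
Nodes that changed position: 0 2

Answer: 0 2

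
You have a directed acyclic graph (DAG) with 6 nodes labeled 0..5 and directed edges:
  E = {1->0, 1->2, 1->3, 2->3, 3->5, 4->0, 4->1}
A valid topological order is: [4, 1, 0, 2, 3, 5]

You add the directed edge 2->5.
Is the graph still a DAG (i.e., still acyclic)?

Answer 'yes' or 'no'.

Answer: yes

Derivation:
Given toposort: [4, 1, 0, 2, 3, 5]
Position of 2: index 3; position of 5: index 5
New edge 2->5: forward
Forward edge: respects the existing order. Still a DAG, same toposort still valid.
Still a DAG? yes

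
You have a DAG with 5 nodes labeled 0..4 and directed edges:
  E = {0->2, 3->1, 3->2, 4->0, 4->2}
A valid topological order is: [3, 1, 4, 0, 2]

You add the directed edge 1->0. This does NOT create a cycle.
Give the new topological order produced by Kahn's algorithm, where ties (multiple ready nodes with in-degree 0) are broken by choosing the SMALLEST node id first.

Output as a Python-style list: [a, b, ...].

Old toposort: [3, 1, 4, 0, 2]
Added edge: 1->0
Position of 1 (1) < position of 0 (3). Old order still valid.
Run Kahn's algorithm (break ties by smallest node id):
  initial in-degrees: [2, 1, 3, 0, 0]
  ready (indeg=0): [3, 4]
  pop 3: indeg[1]->0; indeg[2]->2 | ready=[1, 4] | order so far=[3]
  pop 1: indeg[0]->1 | ready=[4] | order so far=[3, 1]
  pop 4: indeg[0]->0; indeg[2]->1 | ready=[0] | order so far=[3, 1, 4]
  pop 0: indeg[2]->0 | ready=[2] | order so far=[3, 1, 4, 0]
  pop 2: no out-edges | ready=[] | order so far=[3, 1, 4, 0, 2]
  Result: [3, 1, 4, 0, 2]

Answer: [3, 1, 4, 0, 2]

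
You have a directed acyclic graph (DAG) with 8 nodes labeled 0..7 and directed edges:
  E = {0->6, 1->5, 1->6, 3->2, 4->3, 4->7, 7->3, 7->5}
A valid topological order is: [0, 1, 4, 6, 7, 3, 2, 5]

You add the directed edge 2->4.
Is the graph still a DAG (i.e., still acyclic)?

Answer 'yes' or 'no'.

Given toposort: [0, 1, 4, 6, 7, 3, 2, 5]
Position of 2: index 6; position of 4: index 2
New edge 2->4: backward (u after v in old order)
Backward edge: old toposort is now invalid. Check if this creates a cycle.
Does 4 already reach 2? Reachable from 4: [2, 3, 4, 5, 7]. YES -> cycle!
Still a DAG? no

Answer: no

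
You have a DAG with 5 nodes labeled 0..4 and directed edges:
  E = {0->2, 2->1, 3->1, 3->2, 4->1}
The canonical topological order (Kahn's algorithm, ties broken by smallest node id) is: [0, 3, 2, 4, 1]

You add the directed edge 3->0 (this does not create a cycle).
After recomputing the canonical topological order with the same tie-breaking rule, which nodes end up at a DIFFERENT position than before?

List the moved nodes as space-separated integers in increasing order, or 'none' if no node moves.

Answer: 0 3

Derivation:
Old toposort: [0, 3, 2, 4, 1]
Added edge 3->0
Recompute Kahn (smallest-id tiebreak):
  initial in-degrees: [1, 3, 2, 0, 0]
  ready (indeg=0): [3, 4]
  pop 3: indeg[0]->0; indeg[1]->2; indeg[2]->1 | ready=[0, 4] | order so far=[3]
  pop 0: indeg[2]->0 | ready=[2, 4] | order so far=[3, 0]
  pop 2: indeg[1]->1 | ready=[4] | order so far=[3, 0, 2]
  pop 4: indeg[1]->0 | ready=[1] | order so far=[3, 0, 2, 4]
  pop 1: no out-edges | ready=[] | order so far=[3, 0, 2, 4, 1]
New canonical toposort: [3, 0, 2, 4, 1]
Compare positions:
  Node 0: index 0 -> 1 (moved)
  Node 1: index 4 -> 4 (same)
  Node 2: index 2 -> 2 (same)
  Node 3: index 1 -> 0 (moved)
  Node 4: index 3 -> 3 (same)
Nodes that changed position: 0 3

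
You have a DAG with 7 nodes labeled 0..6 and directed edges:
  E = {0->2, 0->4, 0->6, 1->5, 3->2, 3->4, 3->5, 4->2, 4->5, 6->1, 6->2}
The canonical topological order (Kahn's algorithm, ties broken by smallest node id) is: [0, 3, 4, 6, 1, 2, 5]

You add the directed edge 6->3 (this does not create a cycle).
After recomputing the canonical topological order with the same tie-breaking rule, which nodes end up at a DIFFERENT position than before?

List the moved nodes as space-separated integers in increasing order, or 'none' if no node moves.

Old toposort: [0, 3, 4, 6, 1, 2, 5]
Added edge 6->3
Recompute Kahn (smallest-id tiebreak):
  initial in-degrees: [0, 1, 4, 1, 2, 3, 1]
  ready (indeg=0): [0]
  pop 0: indeg[2]->3; indeg[4]->1; indeg[6]->0 | ready=[6] | order so far=[0]
  pop 6: indeg[1]->0; indeg[2]->2; indeg[3]->0 | ready=[1, 3] | order so far=[0, 6]
  pop 1: indeg[5]->2 | ready=[3] | order so far=[0, 6, 1]
  pop 3: indeg[2]->1; indeg[4]->0; indeg[5]->1 | ready=[4] | order so far=[0, 6, 1, 3]
  pop 4: indeg[2]->0; indeg[5]->0 | ready=[2, 5] | order so far=[0, 6, 1, 3, 4]
  pop 2: no out-edges | ready=[5] | order so far=[0, 6, 1, 3, 4, 2]
  pop 5: no out-edges | ready=[] | order so far=[0, 6, 1, 3, 4, 2, 5]
New canonical toposort: [0, 6, 1, 3, 4, 2, 5]
Compare positions:
  Node 0: index 0 -> 0 (same)
  Node 1: index 4 -> 2 (moved)
  Node 2: index 5 -> 5 (same)
  Node 3: index 1 -> 3 (moved)
  Node 4: index 2 -> 4 (moved)
  Node 5: index 6 -> 6 (same)
  Node 6: index 3 -> 1 (moved)
Nodes that changed position: 1 3 4 6

Answer: 1 3 4 6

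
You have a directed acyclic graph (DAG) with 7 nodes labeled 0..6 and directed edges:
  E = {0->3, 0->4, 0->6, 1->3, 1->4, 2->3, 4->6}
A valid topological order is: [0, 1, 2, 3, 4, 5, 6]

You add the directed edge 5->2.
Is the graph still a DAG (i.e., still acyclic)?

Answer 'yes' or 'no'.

Answer: yes

Derivation:
Given toposort: [0, 1, 2, 3, 4, 5, 6]
Position of 5: index 5; position of 2: index 2
New edge 5->2: backward (u after v in old order)
Backward edge: old toposort is now invalid. Check if this creates a cycle.
Does 2 already reach 5? Reachable from 2: [2, 3]. NO -> still a DAG (reorder needed).
Still a DAG? yes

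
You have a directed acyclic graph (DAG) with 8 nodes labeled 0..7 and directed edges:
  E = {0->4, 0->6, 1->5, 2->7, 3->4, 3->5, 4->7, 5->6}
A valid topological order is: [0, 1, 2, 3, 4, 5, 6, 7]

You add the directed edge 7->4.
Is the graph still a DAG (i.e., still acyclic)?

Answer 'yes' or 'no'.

Answer: no

Derivation:
Given toposort: [0, 1, 2, 3, 4, 5, 6, 7]
Position of 7: index 7; position of 4: index 4
New edge 7->4: backward (u after v in old order)
Backward edge: old toposort is now invalid. Check if this creates a cycle.
Does 4 already reach 7? Reachable from 4: [4, 7]. YES -> cycle!
Still a DAG? no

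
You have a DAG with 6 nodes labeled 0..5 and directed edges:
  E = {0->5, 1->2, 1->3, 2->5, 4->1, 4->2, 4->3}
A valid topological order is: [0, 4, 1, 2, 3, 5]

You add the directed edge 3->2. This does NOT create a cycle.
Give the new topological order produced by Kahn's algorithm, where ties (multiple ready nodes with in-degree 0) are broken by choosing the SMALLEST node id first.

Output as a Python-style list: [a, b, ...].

Old toposort: [0, 4, 1, 2, 3, 5]
Added edge: 3->2
Position of 3 (4) > position of 2 (3). Must reorder: 3 must now come before 2.
Run Kahn's algorithm (break ties by smallest node id):
  initial in-degrees: [0, 1, 3, 2, 0, 2]
  ready (indeg=0): [0, 4]
  pop 0: indeg[5]->1 | ready=[4] | order so far=[0]
  pop 4: indeg[1]->0; indeg[2]->2; indeg[3]->1 | ready=[1] | order so far=[0, 4]
  pop 1: indeg[2]->1; indeg[3]->0 | ready=[3] | order so far=[0, 4, 1]
  pop 3: indeg[2]->0 | ready=[2] | order so far=[0, 4, 1, 3]
  pop 2: indeg[5]->0 | ready=[5] | order so far=[0, 4, 1, 3, 2]
  pop 5: no out-edges | ready=[] | order so far=[0, 4, 1, 3, 2, 5]
  Result: [0, 4, 1, 3, 2, 5]

Answer: [0, 4, 1, 3, 2, 5]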